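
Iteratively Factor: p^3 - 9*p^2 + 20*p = (p - 4)*(p^2 - 5*p) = p*(p - 4)*(p - 5)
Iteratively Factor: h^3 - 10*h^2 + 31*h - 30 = (h - 5)*(h^2 - 5*h + 6) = (h - 5)*(h - 3)*(h - 2)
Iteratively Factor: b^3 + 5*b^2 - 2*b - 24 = (b + 4)*(b^2 + b - 6) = (b - 2)*(b + 4)*(b + 3)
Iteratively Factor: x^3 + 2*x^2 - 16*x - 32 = (x + 4)*(x^2 - 2*x - 8) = (x + 2)*(x + 4)*(x - 4)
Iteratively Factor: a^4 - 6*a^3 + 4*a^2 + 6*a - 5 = (a + 1)*(a^3 - 7*a^2 + 11*a - 5) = (a - 1)*(a + 1)*(a^2 - 6*a + 5) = (a - 5)*(a - 1)*(a + 1)*(a - 1)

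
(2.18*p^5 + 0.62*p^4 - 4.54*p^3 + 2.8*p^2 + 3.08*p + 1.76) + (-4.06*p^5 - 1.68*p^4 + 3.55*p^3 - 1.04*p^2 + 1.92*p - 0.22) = -1.88*p^5 - 1.06*p^4 - 0.99*p^3 + 1.76*p^2 + 5.0*p + 1.54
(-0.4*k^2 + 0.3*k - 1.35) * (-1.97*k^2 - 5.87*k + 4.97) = 0.788*k^4 + 1.757*k^3 - 1.0895*k^2 + 9.4155*k - 6.7095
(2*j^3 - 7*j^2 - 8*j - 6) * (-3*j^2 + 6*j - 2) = -6*j^5 + 33*j^4 - 22*j^3 - 16*j^2 - 20*j + 12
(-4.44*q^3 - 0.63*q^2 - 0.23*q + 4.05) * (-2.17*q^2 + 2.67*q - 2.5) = 9.6348*q^5 - 10.4877*q^4 + 9.917*q^3 - 7.8276*q^2 + 11.3885*q - 10.125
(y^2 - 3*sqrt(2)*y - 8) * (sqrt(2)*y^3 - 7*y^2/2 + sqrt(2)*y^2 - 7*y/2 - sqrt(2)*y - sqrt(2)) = sqrt(2)*y^5 - 19*y^4/2 + sqrt(2)*y^4 - 19*y^3/2 + 3*sqrt(2)*y^3/2 + 3*sqrt(2)*y^2/2 + 34*y^2 + 8*sqrt(2)*y + 34*y + 8*sqrt(2)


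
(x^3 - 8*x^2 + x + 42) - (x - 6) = x^3 - 8*x^2 + 48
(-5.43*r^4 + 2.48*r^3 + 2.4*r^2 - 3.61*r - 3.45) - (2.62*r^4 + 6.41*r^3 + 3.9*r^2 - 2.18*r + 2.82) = -8.05*r^4 - 3.93*r^3 - 1.5*r^2 - 1.43*r - 6.27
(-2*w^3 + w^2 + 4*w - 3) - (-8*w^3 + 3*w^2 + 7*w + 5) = 6*w^3 - 2*w^2 - 3*w - 8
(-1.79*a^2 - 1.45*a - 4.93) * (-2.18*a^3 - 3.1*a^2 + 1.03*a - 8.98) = 3.9022*a^5 + 8.71*a^4 + 13.3987*a^3 + 29.8637*a^2 + 7.9431*a + 44.2714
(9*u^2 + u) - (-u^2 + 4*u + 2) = 10*u^2 - 3*u - 2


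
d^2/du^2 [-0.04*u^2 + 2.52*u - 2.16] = -0.0800000000000000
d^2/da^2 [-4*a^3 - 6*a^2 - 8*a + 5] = -24*a - 12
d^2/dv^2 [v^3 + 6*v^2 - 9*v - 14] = 6*v + 12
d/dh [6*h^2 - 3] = 12*h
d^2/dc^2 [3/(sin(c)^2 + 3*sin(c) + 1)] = 3*(-4*sin(c)^4 - 9*sin(c)^3 + sin(c)^2 + 21*sin(c) + 16)/(sin(c)^2 + 3*sin(c) + 1)^3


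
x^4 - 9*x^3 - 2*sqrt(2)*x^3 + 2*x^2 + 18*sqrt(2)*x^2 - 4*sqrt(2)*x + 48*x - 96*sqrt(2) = (x - 8)*(x - 3)*(x + 2)*(x - 2*sqrt(2))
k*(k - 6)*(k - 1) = k^3 - 7*k^2 + 6*k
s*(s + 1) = s^2 + s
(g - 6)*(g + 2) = g^2 - 4*g - 12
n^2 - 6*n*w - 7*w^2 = (n - 7*w)*(n + w)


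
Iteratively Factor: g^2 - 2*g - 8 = (g + 2)*(g - 4)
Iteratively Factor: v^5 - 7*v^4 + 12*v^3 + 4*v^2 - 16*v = (v - 4)*(v^4 - 3*v^3 + 4*v) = v*(v - 4)*(v^3 - 3*v^2 + 4) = v*(v - 4)*(v - 2)*(v^2 - v - 2) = v*(v - 4)*(v - 2)*(v + 1)*(v - 2)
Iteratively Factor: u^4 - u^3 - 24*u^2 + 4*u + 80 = (u + 4)*(u^3 - 5*u^2 - 4*u + 20) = (u + 2)*(u + 4)*(u^2 - 7*u + 10) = (u - 5)*(u + 2)*(u + 4)*(u - 2)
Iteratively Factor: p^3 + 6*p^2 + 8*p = (p + 4)*(p^2 + 2*p) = (p + 2)*(p + 4)*(p)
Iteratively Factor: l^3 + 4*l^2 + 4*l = (l + 2)*(l^2 + 2*l) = (l + 2)^2*(l)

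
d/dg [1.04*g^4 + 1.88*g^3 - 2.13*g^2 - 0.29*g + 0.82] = 4.16*g^3 + 5.64*g^2 - 4.26*g - 0.29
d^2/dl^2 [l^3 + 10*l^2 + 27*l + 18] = 6*l + 20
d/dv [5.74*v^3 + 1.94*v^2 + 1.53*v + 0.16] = 17.22*v^2 + 3.88*v + 1.53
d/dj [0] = 0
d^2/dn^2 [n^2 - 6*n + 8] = 2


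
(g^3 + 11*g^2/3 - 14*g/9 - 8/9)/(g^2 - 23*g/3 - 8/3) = (3*g^2 + 10*g - 8)/(3*(g - 8))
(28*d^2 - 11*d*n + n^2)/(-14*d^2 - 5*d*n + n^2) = (-4*d + n)/(2*d + n)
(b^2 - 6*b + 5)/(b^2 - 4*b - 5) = (b - 1)/(b + 1)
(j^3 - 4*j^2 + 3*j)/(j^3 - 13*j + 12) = j/(j + 4)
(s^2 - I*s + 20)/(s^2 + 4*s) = (s^2 - I*s + 20)/(s*(s + 4))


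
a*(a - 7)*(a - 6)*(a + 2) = a^4 - 11*a^3 + 16*a^2 + 84*a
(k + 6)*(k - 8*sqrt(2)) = k^2 - 8*sqrt(2)*k + 6*k - 48*sqrt(2)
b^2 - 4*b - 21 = (b - 7)*(b + 3)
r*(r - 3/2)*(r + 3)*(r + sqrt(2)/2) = r^4 + sqrt(2)*r^3/2 + 3*r^3/2 - 9*r^2/2 + 3*sqrt(2)*r^2/4 - 9*sqrt(2)*r/4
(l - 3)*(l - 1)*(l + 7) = l^3 + 3*l^2 - 25*l + 21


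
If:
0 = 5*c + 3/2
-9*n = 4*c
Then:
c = -3/10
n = 2/15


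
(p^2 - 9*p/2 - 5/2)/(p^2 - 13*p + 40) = (p + 1/2)/(p - 8)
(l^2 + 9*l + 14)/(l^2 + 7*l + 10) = (l + 7)/(l + 5)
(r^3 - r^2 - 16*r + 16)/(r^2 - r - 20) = (r^2 - 5*r + 4)/(r - 5)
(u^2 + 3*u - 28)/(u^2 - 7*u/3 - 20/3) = 3*(u + 7)/(3*u + 5)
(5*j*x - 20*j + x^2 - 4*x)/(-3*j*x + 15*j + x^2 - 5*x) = (-5*j*x + 20*j - x^2 + 4*x)/(3*j*x - 15*j - x^2 + 5*x)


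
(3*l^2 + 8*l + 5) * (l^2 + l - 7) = 3*l^4 + 11*l^3 - 8*l^2 - 51*l - 35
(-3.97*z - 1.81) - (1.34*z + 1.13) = -5.31*z - 2.94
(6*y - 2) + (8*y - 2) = 14*y - 4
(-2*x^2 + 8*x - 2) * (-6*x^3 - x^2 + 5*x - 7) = 12*x^5 - 46*x^4 - 6*x^3 + 56*x^2 - 66*x + 14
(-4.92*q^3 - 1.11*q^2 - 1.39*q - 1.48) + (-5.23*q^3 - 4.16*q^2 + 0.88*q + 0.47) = -10.15*q^3 - 5.27*q^2 - 0.51*q - 1.01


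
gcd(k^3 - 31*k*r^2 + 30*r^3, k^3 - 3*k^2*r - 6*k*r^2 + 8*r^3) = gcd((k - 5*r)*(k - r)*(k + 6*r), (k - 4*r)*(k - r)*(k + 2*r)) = -k + r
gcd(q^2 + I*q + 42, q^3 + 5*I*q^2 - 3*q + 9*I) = 1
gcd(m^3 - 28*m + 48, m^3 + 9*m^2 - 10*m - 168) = m^2 + 2*m - 24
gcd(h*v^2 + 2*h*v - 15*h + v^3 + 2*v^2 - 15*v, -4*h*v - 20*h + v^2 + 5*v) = v + 5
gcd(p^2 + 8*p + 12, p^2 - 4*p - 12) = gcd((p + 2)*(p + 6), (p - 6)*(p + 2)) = p + 2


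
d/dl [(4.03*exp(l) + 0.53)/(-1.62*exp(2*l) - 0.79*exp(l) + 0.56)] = (6.5286*exp(2*l) + 1.7172*exp(l) + 2.6755)*exp(l)/(2.6244*exp(4*l) + 2.5596*exp(3*l) - 1.1903*exp(2*l) - 0.8848*exp(l) + 0.3136)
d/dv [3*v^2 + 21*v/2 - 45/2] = 6*v + 21/2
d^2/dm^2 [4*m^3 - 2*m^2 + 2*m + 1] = 24*m - 4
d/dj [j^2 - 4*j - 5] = 2*j - 4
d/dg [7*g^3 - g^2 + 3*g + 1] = 21*g^2 - 2*g + 3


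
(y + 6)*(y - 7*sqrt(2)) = y^2 - 7*sqrt(2)*y + 6*y - 42*sqrt(2)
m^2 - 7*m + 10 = (m - 5)*(m - 2)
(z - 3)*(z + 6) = z^2 + 3*z - 18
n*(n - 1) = n^2 - n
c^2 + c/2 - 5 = (c - 2)*(c + 5/2)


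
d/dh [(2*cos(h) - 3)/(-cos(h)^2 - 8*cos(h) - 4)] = 2*(sin(h)^2 + 3*cos(h) + 15)*sin(h)/(cos(h)^2 + 8*cos(h) + 4)^2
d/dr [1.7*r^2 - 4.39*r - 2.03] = 3.4*r - 4.39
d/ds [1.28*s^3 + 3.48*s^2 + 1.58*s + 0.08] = 3.84*s^2 + 6.96*s + 1.58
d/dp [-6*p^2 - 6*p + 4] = -12*p - 6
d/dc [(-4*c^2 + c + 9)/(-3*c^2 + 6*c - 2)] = 7*(-3*c^2 + 10*c - 8)/(9*c^4 - 36*c^3 + 48*c^2 - 24*c + 4)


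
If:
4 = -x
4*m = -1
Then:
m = -1/4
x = -4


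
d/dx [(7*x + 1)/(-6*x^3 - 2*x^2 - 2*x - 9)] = (84*x^3 + 32*x^2 + 4*x - 61)/(36*x^6 + 24*x^5 + 28*x^4 + 116*x^3 + 40*x^2 + 36*x + 81)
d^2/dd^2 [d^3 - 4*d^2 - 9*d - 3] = 6*d - 8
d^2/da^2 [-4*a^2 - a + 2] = -8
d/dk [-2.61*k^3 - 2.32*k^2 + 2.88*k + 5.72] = -7.83*k^2 - 4.64*k + 2.88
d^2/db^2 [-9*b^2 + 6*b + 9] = -18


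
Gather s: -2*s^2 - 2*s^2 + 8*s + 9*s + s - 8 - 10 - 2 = -4*s^2 + 18*s - 20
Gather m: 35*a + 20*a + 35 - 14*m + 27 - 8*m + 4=55*a - 22*m + 66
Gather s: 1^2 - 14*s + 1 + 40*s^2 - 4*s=40*s^2 - 18*s + 2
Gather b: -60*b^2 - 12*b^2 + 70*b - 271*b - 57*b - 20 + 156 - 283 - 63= -72*b^2 - 258*b - 210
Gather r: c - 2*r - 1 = c - 2*r - 1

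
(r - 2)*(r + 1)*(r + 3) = r^3 + 2*r^2 - 5*r - 6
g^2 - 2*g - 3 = (g - 3)*(g + 1)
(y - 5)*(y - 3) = y^2 - 8*y + 15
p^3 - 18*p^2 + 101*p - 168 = (p - 8)*(p - 7)*(p - 3)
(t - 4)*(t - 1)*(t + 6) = t^3 + t^2 - 26*t + 24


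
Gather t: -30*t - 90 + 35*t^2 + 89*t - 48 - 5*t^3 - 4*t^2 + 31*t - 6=-5*t^3 + 31*t^2 + 90*t - 144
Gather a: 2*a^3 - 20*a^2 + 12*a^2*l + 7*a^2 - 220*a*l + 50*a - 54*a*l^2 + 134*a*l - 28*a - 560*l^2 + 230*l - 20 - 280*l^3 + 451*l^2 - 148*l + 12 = 2*a^3 + a^2*(12*l - 13) + a*(-54*l^2 - 86*l + 22) - 280*l^3 - 109*l^2 + 82*l - 8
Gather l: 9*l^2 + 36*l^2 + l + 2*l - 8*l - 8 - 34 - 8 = 45*l^2 - 5*l - 50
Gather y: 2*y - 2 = 2*y - 2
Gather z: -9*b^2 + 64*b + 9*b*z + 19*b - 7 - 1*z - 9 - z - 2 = -9*b^2 + 83*b + z*(9*b - 2) - 18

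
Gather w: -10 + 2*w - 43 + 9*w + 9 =11*w - 44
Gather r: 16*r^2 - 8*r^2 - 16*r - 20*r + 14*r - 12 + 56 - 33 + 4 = 8*r^2 - 22*r + 15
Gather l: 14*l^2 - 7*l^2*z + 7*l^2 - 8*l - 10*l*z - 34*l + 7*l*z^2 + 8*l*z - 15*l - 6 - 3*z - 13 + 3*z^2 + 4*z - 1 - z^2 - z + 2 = l^2*(21 - 7*z) + l*(7*z^2 - 2*z - 57) + 2*z^2 - 18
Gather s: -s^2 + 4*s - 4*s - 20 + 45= 25 - s^2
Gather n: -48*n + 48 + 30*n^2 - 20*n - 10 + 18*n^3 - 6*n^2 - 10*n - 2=18*n^3 + 24*n^2 - 78*n + 36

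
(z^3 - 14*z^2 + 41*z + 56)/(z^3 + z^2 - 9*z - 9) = (z^2 - 15*z + 56)/(z^2 - 9)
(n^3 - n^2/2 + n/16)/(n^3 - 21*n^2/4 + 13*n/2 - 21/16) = n*(4*n - 1)/(4*n^2 - 20*n + 21)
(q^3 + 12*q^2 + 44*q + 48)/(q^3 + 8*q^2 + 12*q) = (q + 4)/q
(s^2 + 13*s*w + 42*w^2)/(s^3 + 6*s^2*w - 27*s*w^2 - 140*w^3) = (s + 6*w)/(s^2 - s*w - 20*w^2)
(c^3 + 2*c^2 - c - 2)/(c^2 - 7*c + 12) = (c^3 + 2*c^2 - c - 2)/(c^2 - 7*c + 12)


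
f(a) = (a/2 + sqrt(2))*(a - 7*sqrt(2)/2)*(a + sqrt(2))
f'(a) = (a/2 + sqrt(2))*(a - 7*sqrt(2)/2) + (a/2 + sqrt(2))*(a + sqrt(2)) + (a - 7*sqrt(2)/2)*(a + sqrt(2))/2 = 3*a^2/2 - sqrt(2)*a/2 - 17/2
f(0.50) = -14.18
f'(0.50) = -8.48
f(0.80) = -16.67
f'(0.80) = -8.11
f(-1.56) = 0.60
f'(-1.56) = -3.75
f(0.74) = -16.18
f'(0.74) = -8.20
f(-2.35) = 1.63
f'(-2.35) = 1.45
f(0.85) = -17.07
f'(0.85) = -8.02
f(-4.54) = -25.39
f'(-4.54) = 25.63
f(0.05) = -10.33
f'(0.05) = -8.53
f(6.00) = 34.37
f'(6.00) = 41.26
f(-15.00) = -1649.45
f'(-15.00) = 339.61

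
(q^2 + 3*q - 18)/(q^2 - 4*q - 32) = (-q^2 - 3*q + 18)/(-q^2 + 4*q + 32)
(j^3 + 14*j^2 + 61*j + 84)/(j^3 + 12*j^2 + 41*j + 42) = (j + 4)/(j + 2)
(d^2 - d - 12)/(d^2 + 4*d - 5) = (d^2 - d - 12)/(d^2 + 4*d - 5)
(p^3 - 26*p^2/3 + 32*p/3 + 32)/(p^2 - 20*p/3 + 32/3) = (3*p^2 - 14*p - 24)/(3*p - 8)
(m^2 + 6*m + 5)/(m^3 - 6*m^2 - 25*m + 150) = (m + 1)/(m^2 - 11*m + 30)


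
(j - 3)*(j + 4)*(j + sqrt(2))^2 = j^4 + j^3 + 2*sqrt(2)*j^3 - 10*j^2 + 2*sqrt(2)*j^2 - 24*sqrt(2)*j + 2*j - 24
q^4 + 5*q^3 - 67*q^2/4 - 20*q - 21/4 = (q - 3)*(q + 1/2)^2*(q + 7)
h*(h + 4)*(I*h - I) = I*h^3 + 3*I*h^2 - 4*I*h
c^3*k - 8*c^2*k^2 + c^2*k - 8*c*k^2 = c*(c - 8*k)*(c*k + k)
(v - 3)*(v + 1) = v^2 - 2*v - 3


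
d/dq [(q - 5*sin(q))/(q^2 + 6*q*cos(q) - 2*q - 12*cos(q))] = ((1 - 5*cos(q))*(q^2 + 6*q*cos(q) - 2*q - 12*cos(q)) - 2*(q - 5*sin(q))*(-3*q*sin(q) + q + 6*sin(q) + 3*cos(q) - 1))/((q - 2)^2*(q + 6*cos(q))^2)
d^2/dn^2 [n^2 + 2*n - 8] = 2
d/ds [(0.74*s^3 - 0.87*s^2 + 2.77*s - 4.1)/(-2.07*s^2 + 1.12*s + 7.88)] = (-1.5318*s^4 + 1.6576*s^3 + 22.2531*s^2 - 30.6852*s + 26.4196)/(4.2849*s^4 - 4.6368*s^3 - 31.3688*s^2 + 17.6512*s + 62.0944)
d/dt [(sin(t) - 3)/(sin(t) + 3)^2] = (9 - sin(t))*cos(t)/(sin(t) + 3)^3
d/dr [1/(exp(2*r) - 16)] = -2*exp(2*r)/(exp(2*r) - 16)^2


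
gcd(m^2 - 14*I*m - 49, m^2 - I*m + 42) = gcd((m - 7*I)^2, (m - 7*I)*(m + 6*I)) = m - 7*I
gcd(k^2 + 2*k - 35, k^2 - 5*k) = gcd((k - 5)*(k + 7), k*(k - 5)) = k - 5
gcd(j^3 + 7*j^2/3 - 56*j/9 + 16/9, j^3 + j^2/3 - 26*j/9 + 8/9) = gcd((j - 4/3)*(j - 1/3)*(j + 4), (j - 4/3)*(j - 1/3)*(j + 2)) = j^2 - 5*j/3 + 4/9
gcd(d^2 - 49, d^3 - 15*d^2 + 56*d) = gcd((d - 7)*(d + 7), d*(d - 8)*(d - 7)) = d - 7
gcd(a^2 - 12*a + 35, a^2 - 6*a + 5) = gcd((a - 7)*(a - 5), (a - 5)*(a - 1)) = a - 5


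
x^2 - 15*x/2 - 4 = (x - 8)*(x + 1/2)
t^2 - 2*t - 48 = (t - 8)*(t + 6)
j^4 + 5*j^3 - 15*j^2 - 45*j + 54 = (j - 3)*(j - 1)*(j + 3)*(j + 6)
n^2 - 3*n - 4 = (n - 4)*(n + 1)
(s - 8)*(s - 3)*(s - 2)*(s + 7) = s^4 - 6*s^3 - 45*s^2 + 274*s - 336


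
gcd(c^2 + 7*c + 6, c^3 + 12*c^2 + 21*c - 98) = 1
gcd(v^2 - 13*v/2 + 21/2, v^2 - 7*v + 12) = v - 3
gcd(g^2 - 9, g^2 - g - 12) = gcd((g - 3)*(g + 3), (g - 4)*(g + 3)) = g + 3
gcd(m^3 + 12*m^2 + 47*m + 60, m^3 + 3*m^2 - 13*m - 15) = m + 5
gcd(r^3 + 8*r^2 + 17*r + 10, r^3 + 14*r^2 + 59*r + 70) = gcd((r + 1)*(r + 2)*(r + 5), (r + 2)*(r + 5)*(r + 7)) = r^2 + 7*r + 10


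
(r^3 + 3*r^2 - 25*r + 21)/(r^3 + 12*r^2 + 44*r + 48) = (r^3 + 3*r^2 - 25*r + 21)/(r^3 + 12*r^2 + 44*r + 48)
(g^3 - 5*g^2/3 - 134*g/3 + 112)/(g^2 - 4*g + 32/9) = 3*(g^2 + g - 42)/(3*g - 4)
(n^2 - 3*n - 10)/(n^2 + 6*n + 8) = (n - 5)/(n + 4)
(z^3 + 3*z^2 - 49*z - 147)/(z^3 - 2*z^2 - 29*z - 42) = (z + 7)/(z + 2)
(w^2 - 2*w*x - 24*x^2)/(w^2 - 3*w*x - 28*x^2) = (-w + 6*x)/(-w + 7*x)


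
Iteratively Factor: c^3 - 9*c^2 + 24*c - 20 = (c - 2)*(c^2 - 7*c + 10) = (c - 5)*(c - 2)*(c - 2)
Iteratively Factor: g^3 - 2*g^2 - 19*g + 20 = (g - 1)*(g^2 - g - 20) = (g - 1)*(g + 4)*(g - 5)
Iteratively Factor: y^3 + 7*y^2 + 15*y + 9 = (y + 3)*(y^2 + 4*y + 3) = (y + 1)*(y + 3)*(y + 3)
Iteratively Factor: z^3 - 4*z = (z)*(z^2 - 4) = z*(z + 2)*(z - 2)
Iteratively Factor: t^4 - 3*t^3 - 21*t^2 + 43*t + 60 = (t - 5)*(t^3 + 2*t^2 - 11*t - 12) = (t - 5)*(t + 1)*(t^2 + t - 12) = (t - 5)*(t - 3)*(t + 1)*(t + 4)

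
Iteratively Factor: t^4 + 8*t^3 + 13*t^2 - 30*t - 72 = (t - 2)*(t^3 + 10*t^2 + 33*t + 36) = (t - 2)*(t + 3)*(t^2 + 7*t + 12) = (t - 2)*(t + 3)*(t + 4)*(t + 3)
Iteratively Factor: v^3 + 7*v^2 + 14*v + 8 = (v + 4)*(v^2 + 3*v + 2) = (v + 2)*(v + 4)*(v + 1)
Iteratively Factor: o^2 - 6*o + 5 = (o - 1)*(o - 5)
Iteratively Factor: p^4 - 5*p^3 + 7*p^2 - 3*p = (p - 3)*(p^3 - 2*p^2 + p) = (p - 3)*(p - 1)*(p^2 - p) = (p - 3)*(p - 1)^2*(p)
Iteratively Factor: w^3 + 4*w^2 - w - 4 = (w - 1)*(w^2 + 5*w + 4) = (w - 1)*(w + 1)*(w + 4)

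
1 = 1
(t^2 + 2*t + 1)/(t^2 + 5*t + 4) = (t + 1)/(t + 4)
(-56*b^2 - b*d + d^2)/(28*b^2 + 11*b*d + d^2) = (-8*b + d)/(4*b + d)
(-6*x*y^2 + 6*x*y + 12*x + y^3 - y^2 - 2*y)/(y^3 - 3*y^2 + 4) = (-6*x + y)/(y - 2)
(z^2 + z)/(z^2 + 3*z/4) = 4*(z + 1)/(4*z + 3)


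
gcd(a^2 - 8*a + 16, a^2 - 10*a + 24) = a - 4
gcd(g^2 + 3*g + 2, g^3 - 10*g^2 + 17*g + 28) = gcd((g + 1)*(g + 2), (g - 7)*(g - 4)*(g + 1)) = g + 1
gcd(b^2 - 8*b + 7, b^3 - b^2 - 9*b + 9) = b - 1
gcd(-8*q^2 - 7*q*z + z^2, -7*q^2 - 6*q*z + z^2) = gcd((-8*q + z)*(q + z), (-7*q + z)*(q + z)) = q + z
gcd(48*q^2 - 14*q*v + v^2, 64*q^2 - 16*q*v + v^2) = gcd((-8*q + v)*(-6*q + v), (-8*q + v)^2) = 8*q - v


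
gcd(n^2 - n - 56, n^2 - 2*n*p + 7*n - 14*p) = n + 7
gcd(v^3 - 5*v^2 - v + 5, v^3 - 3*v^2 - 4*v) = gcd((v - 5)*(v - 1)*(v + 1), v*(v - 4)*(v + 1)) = v + 1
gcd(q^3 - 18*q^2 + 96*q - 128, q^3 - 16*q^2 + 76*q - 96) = q^2 - 10*q + 16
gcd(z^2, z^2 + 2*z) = z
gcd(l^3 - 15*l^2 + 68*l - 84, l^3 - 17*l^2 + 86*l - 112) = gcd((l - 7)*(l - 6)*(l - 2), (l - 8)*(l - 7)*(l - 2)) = l^2 - 9*l + 14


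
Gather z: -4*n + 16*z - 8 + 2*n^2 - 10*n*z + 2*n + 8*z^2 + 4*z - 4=2*n^2 - 2*n + 8*z^2 + z*(20 - 10*n) - 12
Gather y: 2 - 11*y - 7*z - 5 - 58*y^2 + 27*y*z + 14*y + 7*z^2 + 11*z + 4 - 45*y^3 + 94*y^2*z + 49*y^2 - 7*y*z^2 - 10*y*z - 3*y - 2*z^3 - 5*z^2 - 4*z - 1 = -45*y^3 + y^2*(94*z - 9) + y*(-7*z^2 + 17*z) - 2*z^3 + 2*z^2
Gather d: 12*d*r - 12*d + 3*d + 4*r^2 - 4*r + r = d*(12*r - 9) + 4*r^2 - 3*r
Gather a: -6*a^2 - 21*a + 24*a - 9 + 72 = -6*a^2 + 3*a + 63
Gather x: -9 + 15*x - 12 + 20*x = 35*x - 21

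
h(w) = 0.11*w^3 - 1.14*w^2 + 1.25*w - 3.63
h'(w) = 0.33*w^2 - 2.28*w + 1.25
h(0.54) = -3.27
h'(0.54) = 0.12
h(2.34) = -5.54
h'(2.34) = -2.28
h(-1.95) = -11.22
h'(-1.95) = 6.95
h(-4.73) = -46.69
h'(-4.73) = 19.42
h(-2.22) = -13.23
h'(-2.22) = 7.94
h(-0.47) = -4.48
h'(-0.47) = 2.39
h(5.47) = -12.90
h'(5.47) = -1.35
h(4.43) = -10.90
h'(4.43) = -2.37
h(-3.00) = -20.61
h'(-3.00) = 11.06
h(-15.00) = -650.13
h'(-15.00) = 109.70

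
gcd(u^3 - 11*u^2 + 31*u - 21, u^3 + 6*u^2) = 1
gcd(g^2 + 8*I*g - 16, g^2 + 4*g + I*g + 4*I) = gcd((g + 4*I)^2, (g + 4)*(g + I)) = 1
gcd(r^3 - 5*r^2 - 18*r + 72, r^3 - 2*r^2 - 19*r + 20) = r + 4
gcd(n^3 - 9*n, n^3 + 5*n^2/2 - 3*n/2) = n^2 + 3*n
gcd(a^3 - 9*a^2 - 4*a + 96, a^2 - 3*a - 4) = a - 4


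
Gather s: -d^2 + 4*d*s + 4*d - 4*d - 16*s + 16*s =-d^2 + 4*d*s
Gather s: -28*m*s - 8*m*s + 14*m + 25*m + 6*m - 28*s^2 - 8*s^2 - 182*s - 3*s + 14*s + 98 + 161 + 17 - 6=45*m - 36*s^2 + s*(-36*m - 171) + 270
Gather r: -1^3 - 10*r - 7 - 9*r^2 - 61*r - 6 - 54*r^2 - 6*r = -63*r^2 - 77*r - 14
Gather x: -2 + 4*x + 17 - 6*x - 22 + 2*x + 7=0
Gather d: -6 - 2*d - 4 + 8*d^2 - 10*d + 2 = 8*d^2 - 12*d - 8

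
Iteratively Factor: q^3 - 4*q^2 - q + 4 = (q - 4)*(q^2 - 1) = (q - 4)*(q - 1)*(q + 1)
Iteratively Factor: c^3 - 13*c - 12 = (c + 1)*(c^2 - c - 12) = (c + 1)*(c + 3)*(c - 4)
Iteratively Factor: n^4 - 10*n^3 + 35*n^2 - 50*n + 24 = (n - 3)*(n^3 - 7*n^2 + 14*n - 8) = (n - 4)*(n - 3)*(n^2 - 3*n + 2) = (n - 4)*(n - 3)*(n - 1)*(n - 2)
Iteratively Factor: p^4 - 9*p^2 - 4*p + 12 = (p - 1)*(p^3 + p^2 - 8*p - 12) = (p - 1)*(p + 2)*(p^2 - p - 6) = (p - 3)*(p - 1)*(p + 2)*(p + 2)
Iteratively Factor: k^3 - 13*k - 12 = (k + 1)*(k^2 - k - 12) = (k + 1)*(k + 3)*(k - 4)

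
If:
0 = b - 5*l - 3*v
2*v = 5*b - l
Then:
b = 7*v/24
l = -13*v/24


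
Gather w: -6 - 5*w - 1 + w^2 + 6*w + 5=w^2 + w - 2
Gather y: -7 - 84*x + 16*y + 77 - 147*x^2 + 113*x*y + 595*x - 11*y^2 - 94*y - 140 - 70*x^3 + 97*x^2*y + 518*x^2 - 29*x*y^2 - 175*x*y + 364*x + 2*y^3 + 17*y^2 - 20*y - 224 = -70*x^3 + 371*x^2 + 875*x + 2*y^3 + y^2*(6 - 29*x) + y*(97*x^2 - 62*x - 98) - 294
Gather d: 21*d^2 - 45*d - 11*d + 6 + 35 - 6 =21*d^2 - 56*d + 35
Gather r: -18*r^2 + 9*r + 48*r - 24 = -18*r^2 + 57*r - 24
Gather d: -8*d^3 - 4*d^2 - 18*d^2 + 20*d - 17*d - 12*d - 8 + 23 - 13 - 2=-8*d^3 - 22*d^2 - 9*d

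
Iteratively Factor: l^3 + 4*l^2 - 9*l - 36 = (l - 3)*(l^2 + 7*l + 12) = (l - 3)*(l + 4)*(l + 3)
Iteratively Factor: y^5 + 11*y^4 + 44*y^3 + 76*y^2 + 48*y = (y + 2)*(y^4 + 9*y^3 + 26*y^2 + 24*y) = (y + 2)*(y + 4)*(y^3 + 5*y^2 + 6*y) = y*(y + 2)*(y + 4)*(y^2 + 5*y + 6) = y*(y + 2)*(y + 3)*(y + 4)*(y + 2)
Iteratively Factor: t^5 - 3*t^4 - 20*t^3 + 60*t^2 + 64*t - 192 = (t - 4)*(t^4 + t^3 - 16*t^2 - 4*t + 48) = (t - 4)*(t + 2)*(t^3 - t^2 - 14*t + 24) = (t - 4)*(t - 3)*(t + 2)*(t^2 + 2*t - 8) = (t - 4)*(t - 3)*(t - 2)*(t + 2)*(t + 4)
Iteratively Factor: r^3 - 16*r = (r + 4)*(r^2 - 4*r) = (r - 4)*(r + 4)*(r)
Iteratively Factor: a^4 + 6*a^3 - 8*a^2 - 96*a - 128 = (a - 4)*(a^3 + 10*a^2 + 32*a + 32) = (a - 4)*(a + 4)*(a^2 + 6*a + 8) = (a - 4)*(a + 4)^2*(a + 2)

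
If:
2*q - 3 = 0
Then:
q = 3/2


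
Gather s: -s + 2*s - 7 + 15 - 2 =s + 6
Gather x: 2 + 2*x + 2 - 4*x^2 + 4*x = -4*x^2 + 6*x + 4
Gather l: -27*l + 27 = 27 - 27*l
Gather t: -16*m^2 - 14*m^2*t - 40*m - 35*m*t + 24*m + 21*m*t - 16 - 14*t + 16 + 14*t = -16*m^2 - 16*m + t*(-14*m^2 - 14*m)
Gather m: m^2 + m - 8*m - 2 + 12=m^2 - 7*m + 10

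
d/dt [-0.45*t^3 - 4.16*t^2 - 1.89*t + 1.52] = -1.35*t^2 - 8.32*t - 1.89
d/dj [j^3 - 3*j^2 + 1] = 3*j*(j - 2)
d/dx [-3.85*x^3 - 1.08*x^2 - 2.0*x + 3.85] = -11.55*x^2 - 2.16*x - 2.0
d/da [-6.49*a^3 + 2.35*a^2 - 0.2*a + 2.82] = -19.47*a^2 + 4.7*a - 0.2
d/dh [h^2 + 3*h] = 2*h + 3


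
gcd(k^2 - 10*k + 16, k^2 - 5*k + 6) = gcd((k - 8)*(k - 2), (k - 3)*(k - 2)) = k - 2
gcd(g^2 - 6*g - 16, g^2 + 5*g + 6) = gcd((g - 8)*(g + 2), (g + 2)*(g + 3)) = g + 2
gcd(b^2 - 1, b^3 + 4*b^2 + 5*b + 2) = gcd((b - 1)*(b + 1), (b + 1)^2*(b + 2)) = b + 1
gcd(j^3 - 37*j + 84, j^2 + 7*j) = j + 7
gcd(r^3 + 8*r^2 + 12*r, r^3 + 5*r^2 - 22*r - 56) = r + 2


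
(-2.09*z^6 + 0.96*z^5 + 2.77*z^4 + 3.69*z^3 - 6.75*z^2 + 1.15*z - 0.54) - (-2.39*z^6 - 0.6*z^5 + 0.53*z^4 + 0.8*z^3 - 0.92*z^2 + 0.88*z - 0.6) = 0.3*z^6 + 1.56*z^5 + 2.24*z^4 + 2.89*z^3 - 5.83*z^2 + 0.27*z + 0.0599999999999999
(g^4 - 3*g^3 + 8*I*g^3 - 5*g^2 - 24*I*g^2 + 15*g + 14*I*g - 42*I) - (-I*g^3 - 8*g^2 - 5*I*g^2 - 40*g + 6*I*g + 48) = g^4 - 3*g^3 + 9*I*g^3 + 3*g^2 - 19*I*g^2 + 55*g + 8*I*g - 48 - 42*I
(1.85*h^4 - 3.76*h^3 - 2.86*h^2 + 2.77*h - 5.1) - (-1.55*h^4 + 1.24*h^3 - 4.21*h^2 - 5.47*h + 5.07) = 3.4*h^4 - 5.0*h^3 + 1.35*h^2 + 8.24*h - 10.17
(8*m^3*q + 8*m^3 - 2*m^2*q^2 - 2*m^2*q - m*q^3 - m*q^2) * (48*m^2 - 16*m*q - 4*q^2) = 384*m^5*q + 384*m^5 - 224*m^4*q^2 - 224*m^4*q - 48*m^3*q^3 - 48*m^3*q^2 + 24*m^2*q^4 + 24*m^2*q^3 + 4*m*q^5 + 4*m*q^4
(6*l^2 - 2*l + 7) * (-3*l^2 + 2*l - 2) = -18*l^4 + 18*l^3 - 37*l^2 + 18*l - 14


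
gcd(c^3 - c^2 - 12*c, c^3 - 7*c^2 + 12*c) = c^2 - 4*c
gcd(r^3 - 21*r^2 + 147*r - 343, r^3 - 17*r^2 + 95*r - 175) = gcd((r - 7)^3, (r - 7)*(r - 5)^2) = r - 7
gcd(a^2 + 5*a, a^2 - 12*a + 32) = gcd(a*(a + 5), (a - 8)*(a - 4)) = 1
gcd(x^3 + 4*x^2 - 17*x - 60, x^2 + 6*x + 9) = x + 3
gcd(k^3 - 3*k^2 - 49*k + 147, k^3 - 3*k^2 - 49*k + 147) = k^3 - 3*k^2 - 49*k + 147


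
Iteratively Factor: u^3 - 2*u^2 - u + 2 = (u + 1)*(u^2 - 3*u + 2) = (u - 2)*(u + 1)*(u - 1)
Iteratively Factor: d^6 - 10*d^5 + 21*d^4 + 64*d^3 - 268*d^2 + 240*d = (d)*(d^5 - 10*d^4 + 21*d^3 + 64*d^2 - 268*d + 240) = d*(d - 5)*(d^4 - 5*d^3 - 4*d^2 + 44*d - 48) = d*(d - 5)*(d + 3)*(d^3 - 8*d^2 + 20*d - 16) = d*(d - 5)*(d - 2)*(d + 3)*(d^2 - 6*d + 8) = d*(d - 5)*(d - 2)^2*(d + 3)*(d - 4)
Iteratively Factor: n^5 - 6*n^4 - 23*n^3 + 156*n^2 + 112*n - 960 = (n + 4)*(n^4 - 10*n^3 + 17*n^2 + 88*n - 240) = (n - 4)*(n + 4)*(n^3 - 6*n^2 - 7*n + 60) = (n - 4)*(n + 3)*(n + 4)*(n^2 - 9*n + 20) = (n - 5)*(n - 4)*(n + 3)*(n + 4)*(n - 4)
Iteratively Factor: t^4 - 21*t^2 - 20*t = (t)*(t^3 - 21*t - 20) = t*(t - 5)*(t^2 + 5*t + 4) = t*(t - 5)*(t + 1)*(t + 4)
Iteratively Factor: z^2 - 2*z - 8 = (z + 2)*(z - 4)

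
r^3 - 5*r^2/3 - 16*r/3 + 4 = (r - 3)*(r - 2/3)*(r + 2)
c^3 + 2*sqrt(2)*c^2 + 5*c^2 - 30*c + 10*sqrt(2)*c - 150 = (c + 5)*(c - 3*sqrt(2))*(c + 5*sqrt(2))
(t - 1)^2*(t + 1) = t^3 - t^2 - t + 1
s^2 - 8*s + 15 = (s - 5)*(s - 3)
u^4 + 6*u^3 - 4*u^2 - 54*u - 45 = (u - 3)*(u + 1)*(u + 3)*(u + 5)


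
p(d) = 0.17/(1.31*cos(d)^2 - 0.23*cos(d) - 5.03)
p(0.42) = -0.04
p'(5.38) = -0.01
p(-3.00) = -0.05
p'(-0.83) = -0.01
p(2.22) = -0.04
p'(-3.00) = 0.01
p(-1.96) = -0.04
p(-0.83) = -0.04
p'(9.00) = -0.01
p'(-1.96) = 0.01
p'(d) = 0.17*(2.62*sin(d)*cos(d) - 0.23*sin(d))/(1.31*cos(d)^2 - 0.23*cos(d) - 5.03)^2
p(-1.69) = -0.03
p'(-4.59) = -0.00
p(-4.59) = -0.03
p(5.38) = -0.04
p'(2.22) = -0.01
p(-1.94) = -0.04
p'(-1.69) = 0.00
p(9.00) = -0.05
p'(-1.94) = 0.01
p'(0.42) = 0.01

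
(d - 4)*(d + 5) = d^2 + d - 20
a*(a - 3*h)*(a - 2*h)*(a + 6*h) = a^4 + a^3*h - 24*a^2*h^2 + 36*a*h^3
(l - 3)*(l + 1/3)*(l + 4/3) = l^3 - 4*l^2/3 - 41*l/9 - 4/3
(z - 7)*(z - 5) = z^2 - 12*z + 35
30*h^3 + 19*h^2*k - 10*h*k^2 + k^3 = (-6*h + k)*(-5*h + k)*(h + k)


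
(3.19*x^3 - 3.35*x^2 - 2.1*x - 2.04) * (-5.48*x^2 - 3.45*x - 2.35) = -17.4812*x^5 + 7.3525*x^4 + 15.569*x^3 + 26.2967*x^2 + 11.973*x + 4.794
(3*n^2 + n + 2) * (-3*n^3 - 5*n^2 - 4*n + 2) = -9*n^5 - 18*n^4 - 23*n^3 - 8*n^2 - 6*n + 4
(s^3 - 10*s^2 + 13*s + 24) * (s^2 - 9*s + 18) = s^5 - 19*s^4 + 121*s^3 - 273*s^2 + 18*s + 432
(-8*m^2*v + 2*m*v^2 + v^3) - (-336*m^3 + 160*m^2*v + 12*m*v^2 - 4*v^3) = 336*m^3 - 168*m^2*v - 10*m*v^2 + 5*v^3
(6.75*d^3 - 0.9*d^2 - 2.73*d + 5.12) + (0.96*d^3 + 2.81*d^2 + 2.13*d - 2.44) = 7.71*d^3 + 1.91*d^2 - 0.6*d + 2.68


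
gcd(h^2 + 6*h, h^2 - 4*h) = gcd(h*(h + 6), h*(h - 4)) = h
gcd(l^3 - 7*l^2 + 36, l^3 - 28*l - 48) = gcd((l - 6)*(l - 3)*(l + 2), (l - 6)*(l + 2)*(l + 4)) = l^2 - 4*l - 12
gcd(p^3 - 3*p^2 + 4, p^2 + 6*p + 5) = p + 1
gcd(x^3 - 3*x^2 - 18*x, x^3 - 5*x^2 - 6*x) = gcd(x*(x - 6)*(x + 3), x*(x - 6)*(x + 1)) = x^2 - 6*x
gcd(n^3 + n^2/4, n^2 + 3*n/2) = n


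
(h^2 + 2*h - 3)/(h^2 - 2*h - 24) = (-h^2 - 2*h + 3)/(-h^2 + 2*h + 24)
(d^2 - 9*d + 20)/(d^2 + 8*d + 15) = (d^2 - 9*d + 20)/(d^2 + 8*d + 15)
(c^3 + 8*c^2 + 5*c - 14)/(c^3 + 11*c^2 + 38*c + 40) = (c^2 + 6*c - 7)/(c^2 + 9*c + 20)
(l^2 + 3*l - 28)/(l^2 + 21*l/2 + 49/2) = 2*(l - 4)/(2*l + 7)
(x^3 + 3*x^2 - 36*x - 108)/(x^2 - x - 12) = (x^2 - 36)/(x - 4)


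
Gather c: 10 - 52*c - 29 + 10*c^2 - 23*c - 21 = 10*c^2 - 75*c - 40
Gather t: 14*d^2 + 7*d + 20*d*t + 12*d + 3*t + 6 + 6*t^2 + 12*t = 14*d^2 + 19*d + 6*t^2 + t*(20*d + 15) + 6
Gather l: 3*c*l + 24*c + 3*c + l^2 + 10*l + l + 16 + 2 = 27*c + l^2 + l*(3*c + 11) + 18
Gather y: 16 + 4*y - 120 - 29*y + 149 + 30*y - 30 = 5*y + 15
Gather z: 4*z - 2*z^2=-2*z^2 + 4*z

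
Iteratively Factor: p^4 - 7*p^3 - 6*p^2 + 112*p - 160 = (p - 5)*(p^3 - 2*p^2 - 16*p + 32) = (p - 5)*(p + 4)*(p^2 - 6*p + 8) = (p - 5)*(p - 2)*(p + 4)*(p - 4)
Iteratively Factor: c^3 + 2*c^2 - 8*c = (c - 2)*(c^2 + 4*c) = c*(c - 2)*(c + 4)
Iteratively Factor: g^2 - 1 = (g - 1)*(g + 1)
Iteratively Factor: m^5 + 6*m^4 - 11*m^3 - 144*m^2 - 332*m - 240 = (m + 4)*(m^4 + 2*m^3 - 19*m^2 - 68*m - 60) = (m - 5)*(m + 4)*(m^3 + 7*m^2 + 16*m + 12) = (m - 5)*(m + 2)*(m + 4)*(m^2 + 5*m + 6) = (m - 5)*(m + 2)*(m + 3)*(m + 4)*(m + 2)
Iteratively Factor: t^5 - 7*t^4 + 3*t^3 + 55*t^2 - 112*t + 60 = (t + 3)*(t^4 - 10*t^3 + 33*t^2 - 44*t + 20) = (t - 2)*(t + 3)*(t^3 - 8*t^2 + 17*t - 10) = (t - 5)*(t - 2)*(t + 3)*(t^2 - 3*t + 2) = (t - 5)*(t - 2)*(t - 1)*(t + 3)*(t - 2)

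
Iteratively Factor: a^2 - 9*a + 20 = (a - 5)*(a - 4)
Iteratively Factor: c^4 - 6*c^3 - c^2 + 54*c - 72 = (c + 3)*(c^3 - 9*c^2 + 26*c - 24) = (c - 4)*(c + 3)*(c^2 - 5*c + 6) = (c - 4)*(c - 3)*(c + 3)*(c - 2)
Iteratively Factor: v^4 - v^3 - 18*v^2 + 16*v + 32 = (v + 4)*(v^3 - 5*v^2 + 2*v + 8) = (v - 4)*(v + 4)*(v^2 - v - 2) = (v - 4)*(v - 2)*(v + 4)*(v + 1)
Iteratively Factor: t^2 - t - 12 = (t + 3)*(t - 4)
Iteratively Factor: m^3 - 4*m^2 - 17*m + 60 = (m + 4)*(m^2 - 8*m + 15) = (m - 5)*(m + 4)*(m - 3)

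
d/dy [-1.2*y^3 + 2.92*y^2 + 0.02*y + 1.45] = -3.6*y^2 + 5.84*y + 0.02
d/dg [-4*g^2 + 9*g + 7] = 9 - 8*g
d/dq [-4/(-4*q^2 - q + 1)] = 4*(-8*q - 1)/(4*q^2 + q - 1)^2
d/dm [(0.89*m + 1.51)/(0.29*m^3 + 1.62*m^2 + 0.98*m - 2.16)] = (0.2581*m^3 + 1.4418*m^2 + 0.8722*m - (0.89*m + 1.51)*(0.87*m^2 + 3.24*m + 0.98) - 1.9224)/(0.29*m^3 + 1.62*m^2 + 0.98*m - 2.16)^2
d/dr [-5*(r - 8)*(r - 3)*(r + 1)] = -15*r^2 + 100*r - 65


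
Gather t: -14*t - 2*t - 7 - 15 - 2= -16*t - 24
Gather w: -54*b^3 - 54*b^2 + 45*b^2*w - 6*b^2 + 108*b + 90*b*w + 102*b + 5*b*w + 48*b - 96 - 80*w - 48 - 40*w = -54*b^3 - 60*b^2 + 258*b + w*(45*b^2 + 95*b - 120) - 144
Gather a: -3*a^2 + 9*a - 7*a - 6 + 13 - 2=-3*a^2 + 2*a + 5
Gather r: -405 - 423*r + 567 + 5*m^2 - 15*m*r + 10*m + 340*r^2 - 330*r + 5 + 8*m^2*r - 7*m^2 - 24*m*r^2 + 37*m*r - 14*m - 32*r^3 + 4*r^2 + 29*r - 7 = -2*m^2 - 4*m - 32*r^3 + r^2*(344 - 24*m) + r*(8*m^2 + 22*m - 724) + 160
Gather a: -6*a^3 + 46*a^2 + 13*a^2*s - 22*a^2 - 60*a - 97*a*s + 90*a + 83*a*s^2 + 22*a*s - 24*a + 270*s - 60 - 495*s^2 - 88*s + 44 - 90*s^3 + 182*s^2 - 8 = -6*a^3 + a^2*(13*s + 24) + a*(83*s^2 - 75*s + 6) - 90*s^3 - 313*s^2 + 182*s - 24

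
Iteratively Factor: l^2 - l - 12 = (l - 4)*(l + 3)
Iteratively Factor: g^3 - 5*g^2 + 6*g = (g)*(g^2 - 5*g + 6) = g*(g - 2)*(g - 3)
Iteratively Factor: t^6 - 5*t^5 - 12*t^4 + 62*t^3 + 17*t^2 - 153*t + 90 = (t - 1)*(t^5 - 4*t^4 - 16*t^3 + 46*t^2 + 63*t - 90) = (t - 1)*(t + 2)*(t^4 - 6*t^3 - 4*t^2 + 54*t - 45) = (t - 1)*(t + 2)*(t + 3)*(t^3 - 9*t^2 + 23*t - 15) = (t - 1)^2*(t + 2)*(t + 3)*(t^2 - 8*t + 15) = (t - 5)*(t - 1)^2*(t + 2)*(t + 3)*(t - 3)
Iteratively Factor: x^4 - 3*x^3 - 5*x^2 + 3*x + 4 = (x + 1)*(x^3 - 4*x^2 - x + 4) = (x - 4)*(x + 1)*(x^2 - 1) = (x - 4)*(x - 1)*(x + 1)*(x + 1)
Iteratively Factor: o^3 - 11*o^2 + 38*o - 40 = (o - 2)*(o^2 - 9*o + 20) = (o - 5)*(o - 2)*(o - 4)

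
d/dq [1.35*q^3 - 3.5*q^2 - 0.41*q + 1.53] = 4.05*q^2 - 7.0*q - 0.41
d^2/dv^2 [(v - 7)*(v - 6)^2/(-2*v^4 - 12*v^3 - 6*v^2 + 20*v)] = (-v^9 + 57*v^8 - 369*v^7 - 2665*v^6 + 9600*v^5 + 54576*v^4 + 23438*v^3 - 38556*v^2 - 22680*v + 25200)/(v^3*(v^9 + 18*v^8 + 117*v^7 + 294*v^6 - 9*v^5 - 1098*v^4 - 753*v^3 + 1530*v^2 + 900*v - 1000))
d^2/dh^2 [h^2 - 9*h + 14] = 2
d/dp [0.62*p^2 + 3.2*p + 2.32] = 1.24*p + 3.2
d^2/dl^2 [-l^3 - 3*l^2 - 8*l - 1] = -6*l - 6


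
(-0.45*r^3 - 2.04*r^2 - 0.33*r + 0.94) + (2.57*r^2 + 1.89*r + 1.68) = -0.45*r^3 + 0.53*r^2 + 1.56*r + 2.62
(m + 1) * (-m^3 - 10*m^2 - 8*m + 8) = -m^4 - 11*m^3 - 18*m^2 + 8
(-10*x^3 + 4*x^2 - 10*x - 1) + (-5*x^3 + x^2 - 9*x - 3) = -15*x^3 + 5*x^2 - 19*x - 4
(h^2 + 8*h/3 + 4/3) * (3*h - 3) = 3*h^3 + 5*h^2 - 4*h - 4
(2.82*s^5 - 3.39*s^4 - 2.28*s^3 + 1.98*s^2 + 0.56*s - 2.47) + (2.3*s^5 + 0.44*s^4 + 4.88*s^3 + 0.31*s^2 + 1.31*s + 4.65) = 5.12*s^5 - 2.95*s^4 + 2.6*s^3 + 2.29*s^2 + 1.87*s + 2.18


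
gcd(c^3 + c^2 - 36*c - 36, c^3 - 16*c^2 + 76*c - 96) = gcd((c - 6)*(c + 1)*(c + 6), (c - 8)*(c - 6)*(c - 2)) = c - 6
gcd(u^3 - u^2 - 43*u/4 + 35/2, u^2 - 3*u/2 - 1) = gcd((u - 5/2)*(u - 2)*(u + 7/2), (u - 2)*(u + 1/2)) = u - 2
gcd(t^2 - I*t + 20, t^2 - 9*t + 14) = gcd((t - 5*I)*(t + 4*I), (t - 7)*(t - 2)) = 1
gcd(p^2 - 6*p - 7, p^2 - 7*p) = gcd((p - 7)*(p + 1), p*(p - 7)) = p - 7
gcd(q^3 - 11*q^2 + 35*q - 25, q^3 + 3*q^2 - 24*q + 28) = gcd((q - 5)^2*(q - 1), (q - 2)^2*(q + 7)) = 1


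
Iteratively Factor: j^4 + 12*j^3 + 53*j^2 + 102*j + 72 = (j + 2)*(j^3 + 10*j^2 + 33*j + 36) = (j + 2)*(j + 3)*(j^2 + 7*j + 12) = (j + 2)*(j + 3)*(j + 4)*(j + 3)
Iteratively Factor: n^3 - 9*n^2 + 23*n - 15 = (n - 1)*(n^2 - 8*n + 15) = (n - 3)*(n - 1)*(n - 5)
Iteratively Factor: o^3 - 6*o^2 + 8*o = (o)*(o^2 - 6*o + 8) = o*(o - 4)*(o - 2)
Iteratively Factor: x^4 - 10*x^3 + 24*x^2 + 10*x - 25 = (x - 5)*(x^3 - 5*x^2 - x + 5) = (x - 5)*(x + 1)*(x^2 - 6*x + 5) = (x - 5)*(x - 1)*(x + 1)*(x - 5)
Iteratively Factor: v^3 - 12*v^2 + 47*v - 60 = (v - 4)*(v^2 - 8*v + 15) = (v - 5)*(v - 4)*(v - 3)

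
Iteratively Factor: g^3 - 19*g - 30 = (g - 5)*(g^2 + 5*g + 6) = (g - 5)*(g + 2)*(g + 3)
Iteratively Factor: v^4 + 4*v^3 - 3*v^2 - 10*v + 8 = (v + 4)*(v^3 - 3*v + 2) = (v - 1)*(v + 4)*(v^2 + v - 2) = (v - 1)^2*(v + 4)*(v + 2)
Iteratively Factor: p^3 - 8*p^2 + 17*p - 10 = (p - 1)*(p^2 - 7*p + 10) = (p - 2)*(p - 1)*(p - 5)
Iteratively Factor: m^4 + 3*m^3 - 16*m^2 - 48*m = (m)*(m^3 + 3*m^2 - 16*m - 48) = m*(m + 4)*(m^2 - m - 12) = m*(m + 3)*(m + 4)*(m - 4)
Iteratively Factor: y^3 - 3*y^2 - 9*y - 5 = (y + 1)*(y^2 - 4*y - 5) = (y + 1)^2*(y - 5)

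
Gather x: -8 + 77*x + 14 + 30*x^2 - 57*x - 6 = 30*x^2 + 20*x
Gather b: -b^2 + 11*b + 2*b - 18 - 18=-b^2 + 13*b - 36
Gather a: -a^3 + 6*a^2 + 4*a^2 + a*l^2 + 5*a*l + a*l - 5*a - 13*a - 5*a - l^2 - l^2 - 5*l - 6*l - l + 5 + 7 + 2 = -a^3 + 10*a^2 + a*(l^2 + 6*l - 23) - 2*l^2 - 12*l + 14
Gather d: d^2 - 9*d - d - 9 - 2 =d^2 - 10*d - 11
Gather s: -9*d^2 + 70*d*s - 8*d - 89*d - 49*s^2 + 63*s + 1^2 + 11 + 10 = -9*d^2 - 97*d - 49*s^2 + s*(70*d + 63) + 22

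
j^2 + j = j*(j + 1)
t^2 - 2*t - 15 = (t - 5)*(t + 3)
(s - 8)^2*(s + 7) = s^3 - 9*s^2 - 48*s + 448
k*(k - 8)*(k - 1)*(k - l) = k^4 - k^3*l - 9*k^3 + 9*k^2*l + 8*k^2 - 8*k*l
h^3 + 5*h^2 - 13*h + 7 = (h - 1)^2*(h + 7)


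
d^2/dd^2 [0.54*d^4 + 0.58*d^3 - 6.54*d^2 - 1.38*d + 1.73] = 6.48*d^2 + 3.48*d - 13.08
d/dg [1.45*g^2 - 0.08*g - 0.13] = 2.9*g - 0.08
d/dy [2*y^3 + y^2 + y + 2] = 6*y^2 + 2*y + 1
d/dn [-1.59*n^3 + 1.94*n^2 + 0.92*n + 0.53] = -4.77*n^2 + 3.88*n + 0.92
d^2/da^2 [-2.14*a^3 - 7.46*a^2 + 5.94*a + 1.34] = -12.84*a - 14.92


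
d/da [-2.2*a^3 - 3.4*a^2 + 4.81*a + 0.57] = -6.6*a^2 - 6.8*a + 4.81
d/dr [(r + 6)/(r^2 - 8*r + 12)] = (r^2 - 8*r - 2*(r - 4)*(r + 6) + 12)/(r^2 - 8*r + 12)^2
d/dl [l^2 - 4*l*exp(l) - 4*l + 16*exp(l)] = -4*l*exp(l) + 2*l + 12*exp(l) - 4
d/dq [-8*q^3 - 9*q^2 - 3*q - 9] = -24*q^2 - 18*q - 3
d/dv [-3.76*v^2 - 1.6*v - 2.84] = -7.52*v - 1.6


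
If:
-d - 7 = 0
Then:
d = -7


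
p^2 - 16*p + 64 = (p - 8)^2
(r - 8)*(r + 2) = r^2 - 6*r - 16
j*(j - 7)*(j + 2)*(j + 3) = j^4 - 2*j^3 - 29*j^2 - 42*j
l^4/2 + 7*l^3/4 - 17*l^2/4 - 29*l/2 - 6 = (l/2 + 1)*(l - 3)*(l + 1/2)*(l + 4)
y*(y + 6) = y^2 + 6*y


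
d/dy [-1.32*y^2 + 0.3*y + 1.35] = 0.3 - 2.64*y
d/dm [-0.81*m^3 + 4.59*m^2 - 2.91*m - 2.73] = -2.43*m^2 + 9.18*m - 2.91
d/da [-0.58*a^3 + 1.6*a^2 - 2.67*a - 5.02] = -1.74*a^2 + 3.2*a - 2.67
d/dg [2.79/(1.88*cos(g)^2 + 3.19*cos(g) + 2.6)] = (10.4904*cos(g) + 8.9001)*sin(g)/(1.88*cos(g)^2 + 3.19*cos(g) + 2.6)^2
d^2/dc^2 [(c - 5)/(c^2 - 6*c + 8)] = 2*((11 - 3*c)*(c^2 - 6*c + 8) + 4*(c - 5)*(c - 3)^2)/(c^2 - 6*c + 8)^3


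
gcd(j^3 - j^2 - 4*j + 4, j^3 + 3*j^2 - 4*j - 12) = j^2 - 4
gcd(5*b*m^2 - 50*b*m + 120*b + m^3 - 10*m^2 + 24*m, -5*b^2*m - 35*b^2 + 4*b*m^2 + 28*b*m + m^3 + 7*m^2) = 5*b + m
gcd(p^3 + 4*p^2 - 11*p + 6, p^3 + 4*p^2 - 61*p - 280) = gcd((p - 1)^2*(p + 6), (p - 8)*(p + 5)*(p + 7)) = 1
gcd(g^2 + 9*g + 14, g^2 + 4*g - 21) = g + 7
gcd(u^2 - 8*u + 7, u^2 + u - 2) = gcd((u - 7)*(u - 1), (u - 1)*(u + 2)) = u - 1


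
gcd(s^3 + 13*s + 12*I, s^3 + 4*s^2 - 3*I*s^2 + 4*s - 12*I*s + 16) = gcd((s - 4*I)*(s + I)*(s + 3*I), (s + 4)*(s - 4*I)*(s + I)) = s^2 - 3*I*s + 4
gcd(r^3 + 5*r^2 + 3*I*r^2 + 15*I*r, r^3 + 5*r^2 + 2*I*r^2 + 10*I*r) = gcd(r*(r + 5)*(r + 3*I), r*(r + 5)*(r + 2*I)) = r^2 + 5*r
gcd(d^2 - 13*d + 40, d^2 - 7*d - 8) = d - 8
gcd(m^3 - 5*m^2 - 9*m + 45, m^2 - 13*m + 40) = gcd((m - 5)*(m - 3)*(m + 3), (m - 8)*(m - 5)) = m - 5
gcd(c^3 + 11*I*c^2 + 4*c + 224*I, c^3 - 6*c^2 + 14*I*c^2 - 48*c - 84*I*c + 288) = c + 8*I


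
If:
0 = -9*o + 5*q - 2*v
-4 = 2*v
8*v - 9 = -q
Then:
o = 43/3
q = 25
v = -2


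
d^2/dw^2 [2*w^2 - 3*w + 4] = 4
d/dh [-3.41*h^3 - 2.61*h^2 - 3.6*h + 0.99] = -10.23*h^2 - 5.22*h - 3.6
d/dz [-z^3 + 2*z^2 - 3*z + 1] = -3*z^2 + 4*z - 3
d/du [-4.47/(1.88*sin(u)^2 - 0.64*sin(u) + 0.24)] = (16.8072*sin(u) - 2.8608)*cos(u)/(1.88*sin(u)^2 - 0.64*sin(u) + 0.24)^2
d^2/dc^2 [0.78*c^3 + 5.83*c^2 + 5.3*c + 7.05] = 4.68*c + 11.66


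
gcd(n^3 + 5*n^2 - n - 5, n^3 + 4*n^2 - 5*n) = n^2 + 4*n - 5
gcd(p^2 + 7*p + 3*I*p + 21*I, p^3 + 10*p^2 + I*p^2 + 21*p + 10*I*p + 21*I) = p + 7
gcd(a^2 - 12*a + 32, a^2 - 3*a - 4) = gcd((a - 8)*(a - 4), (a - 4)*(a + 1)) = a - 4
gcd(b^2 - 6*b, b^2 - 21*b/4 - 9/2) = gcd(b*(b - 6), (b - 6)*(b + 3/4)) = b - 6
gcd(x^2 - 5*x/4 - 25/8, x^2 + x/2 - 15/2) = x - 5/2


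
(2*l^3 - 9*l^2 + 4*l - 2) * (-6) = -12*l^3 + 54*l^2 - 24*l + 12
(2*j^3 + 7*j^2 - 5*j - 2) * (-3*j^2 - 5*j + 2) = -6*j^5 - 31*j^4 - 16*j^3 + 45*j^2 - 4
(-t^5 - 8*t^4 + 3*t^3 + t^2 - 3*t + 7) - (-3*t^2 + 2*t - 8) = -t^5 - 8*t^4 + 3*t^3 + 4*t^2 - 5*t + 15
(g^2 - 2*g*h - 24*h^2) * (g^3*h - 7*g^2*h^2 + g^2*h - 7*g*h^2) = g^5*h - 9*g^4*h^2 + g^4*h - 10*g^3*h^3 - 9*g^3*h^2 + 168*g^2*h^4 - 10*g^2*h^3 + 168*g*h^4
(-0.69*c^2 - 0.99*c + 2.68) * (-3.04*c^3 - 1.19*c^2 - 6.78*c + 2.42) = 2.0976*c^5 + 3.8307*c^4 - 2.2909*c^3 + 1.8532*c^2 - 20.5662*c + 6.4856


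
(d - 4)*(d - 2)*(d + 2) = d^3 - 4*d^2 - 4*d + 16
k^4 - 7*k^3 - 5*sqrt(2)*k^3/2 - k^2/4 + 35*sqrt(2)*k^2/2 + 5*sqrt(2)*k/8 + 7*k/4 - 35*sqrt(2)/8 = (k - 7)*(k - 1/2)*(k + 1/2)*(k - 5*sqrt(2)/2)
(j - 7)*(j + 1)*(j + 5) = j^3 - j^2 - 37*j - 35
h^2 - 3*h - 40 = (h - 8)*(h + 5)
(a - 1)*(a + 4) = a^2 + 3*a - 4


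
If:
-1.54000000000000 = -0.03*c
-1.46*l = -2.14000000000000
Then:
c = 51.33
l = 1.47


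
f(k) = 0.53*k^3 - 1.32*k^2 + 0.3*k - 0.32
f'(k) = 1.59*k^2 - 2.64*k + 0.3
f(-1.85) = -8.75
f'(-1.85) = 10.63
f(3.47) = 6.97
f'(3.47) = 10.28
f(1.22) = -0.96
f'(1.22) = -0.55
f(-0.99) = -2.42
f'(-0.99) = 4.47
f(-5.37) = -122.07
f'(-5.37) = 60.33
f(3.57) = 8.04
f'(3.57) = 11.14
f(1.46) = -1.05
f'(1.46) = -0.17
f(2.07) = -0.65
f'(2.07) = 1.65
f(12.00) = 729.04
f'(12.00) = 197.58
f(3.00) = 3.01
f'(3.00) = 6.69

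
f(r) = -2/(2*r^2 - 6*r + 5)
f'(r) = -2*(6 - 4*r)/(2*r^2 - 6*r + 5)^2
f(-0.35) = -0.27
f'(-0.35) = -0.27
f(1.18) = -2.84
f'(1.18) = -5.15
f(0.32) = -0.61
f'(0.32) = -0.87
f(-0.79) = -0.18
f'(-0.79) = -0.15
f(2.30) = -1.12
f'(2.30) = 2.02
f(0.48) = -0.77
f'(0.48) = -1.23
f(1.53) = -3.99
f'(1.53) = 0.95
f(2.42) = -0.91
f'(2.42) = 1.53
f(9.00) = -0.02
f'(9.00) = 0.00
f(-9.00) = -0.00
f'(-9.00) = 0.00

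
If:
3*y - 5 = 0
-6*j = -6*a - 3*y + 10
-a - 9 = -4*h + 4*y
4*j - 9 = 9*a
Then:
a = -37/15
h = 33/10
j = -33/10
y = 5/3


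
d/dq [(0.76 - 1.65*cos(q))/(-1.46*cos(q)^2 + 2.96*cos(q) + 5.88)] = (2.409*cos(q)^2 - 2.2192*cos(q) + 11.9516)*sin(q)/(2.1316*cos(q)^4 - 8.6432*cos(q)^3 - 8.408*cos(q)^2 + 34.8096*cos(q) + 34.5744)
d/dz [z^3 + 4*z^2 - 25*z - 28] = 3*z^2 + 8*z - 25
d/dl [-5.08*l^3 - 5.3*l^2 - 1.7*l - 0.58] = -15.24*l^2 - 10.6*l - 1.7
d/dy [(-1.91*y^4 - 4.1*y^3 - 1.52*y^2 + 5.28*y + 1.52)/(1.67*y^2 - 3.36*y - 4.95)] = (-6.3794*y^5 + 12.4058*y^4 + 65.37*y^3 + 57.1746*y^2 + 9.9712*y - 21.0288)/(2.7889*y^4 - 11.2224*y^3 - 5.2434*y^2 + 33.264*y + 24.5025)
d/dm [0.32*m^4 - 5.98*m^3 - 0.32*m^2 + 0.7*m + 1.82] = 1.28*m^3 - 17.94*m^2 - 0.64*m + 0.7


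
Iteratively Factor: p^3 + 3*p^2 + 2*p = (p + 2)*(p^2 + p) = (p + 1)*(p + 2)*(p)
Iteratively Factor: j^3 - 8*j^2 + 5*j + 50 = (j - 5)*(j^2 - 3*j - 10) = (j - 5)*(j + 2)*(j - 5)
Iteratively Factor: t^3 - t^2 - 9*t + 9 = (t + 3)*(t^2 - 4*t + 3) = (t - 1)*(t + 3)*(t - 3)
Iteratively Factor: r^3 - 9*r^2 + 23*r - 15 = (r - 5)*(r^2 - 4*r + 3) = (r - 5)*(r - 1)*(r - 3)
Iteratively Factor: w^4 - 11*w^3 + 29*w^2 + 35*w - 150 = (w - 3)*(w^3 - 8*w^2 + 5*w + 50) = (w - 5)*(w - 3)*(w^2 - 3*w - 10) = (w - 5)*(w - 3)*(w + 2)*(w - 5)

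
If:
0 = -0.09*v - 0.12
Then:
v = -1.33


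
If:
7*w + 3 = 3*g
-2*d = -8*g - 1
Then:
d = 28*w/3 + 9/2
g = 7*w/3 + 1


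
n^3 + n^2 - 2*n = n*(n - 1)*(n + 2)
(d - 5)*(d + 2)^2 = d^3 - d^2 - 16*d - 20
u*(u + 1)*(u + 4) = u^3 + 5*u^2 + 4*u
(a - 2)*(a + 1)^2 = a^3 - 3*a - 2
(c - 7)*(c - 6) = c^2 - 13*c + 42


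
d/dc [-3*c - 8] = -3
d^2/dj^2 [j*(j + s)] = 2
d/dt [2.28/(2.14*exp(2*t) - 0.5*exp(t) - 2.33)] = (1.14 - 9.7584*exp(t))*exp(t)/(-2.14*exp(2*t) + 0.5*exp(t) + 2.33)^2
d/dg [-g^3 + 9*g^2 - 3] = 3*g*(6 - g)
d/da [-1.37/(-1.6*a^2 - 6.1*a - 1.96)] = (-4.384*a - 8.357)/(1.6*a^2 + 6.1*a + 1.96)^2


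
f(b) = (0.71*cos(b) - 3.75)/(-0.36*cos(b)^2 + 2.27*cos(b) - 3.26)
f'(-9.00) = 0.12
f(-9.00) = 0.78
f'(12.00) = 0.86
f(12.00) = 1.97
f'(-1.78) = 0.47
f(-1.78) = 1.04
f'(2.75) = -0.11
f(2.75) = 0.78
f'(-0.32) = 0.59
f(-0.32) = 2.15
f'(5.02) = 0.76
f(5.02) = 1.36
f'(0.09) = -0.18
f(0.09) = 2.24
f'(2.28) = -0.26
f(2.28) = 0.86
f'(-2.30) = 0.25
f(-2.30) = 0.86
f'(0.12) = -0.24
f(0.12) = 2.24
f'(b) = (-0.72*sin(b)*cos(b) + 2.27*sin(b))*(0.71*cos(b) - 3.75)/(-0.36*cos(b)^2 + 2.27*cos(b) - 3.26)^2 - 0.71*sin(b)/(-0.36*cos(b)^2 + 2.27*cos(b) - 3.26)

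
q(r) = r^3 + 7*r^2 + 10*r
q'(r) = 3*r^2 + 14*r + 10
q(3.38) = 152.39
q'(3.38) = 91.59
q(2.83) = 107.03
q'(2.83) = 73.65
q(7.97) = 1030.61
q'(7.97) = 312.14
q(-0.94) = -4.05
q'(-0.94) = -0.51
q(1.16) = 22.58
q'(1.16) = 30.28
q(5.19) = 380.25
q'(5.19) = 163.47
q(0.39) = 5.02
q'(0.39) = 15.92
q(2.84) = 107.77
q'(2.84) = 73.96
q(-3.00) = 6.00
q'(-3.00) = -5.00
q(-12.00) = -840.00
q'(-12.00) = 274.00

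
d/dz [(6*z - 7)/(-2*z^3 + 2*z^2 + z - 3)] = (24*z^3 - 54*z^2 + 28*z - 11)/(4*z^6 - 8*z^5 + 16*z^3 - 11*z^2 - 6*z + 9)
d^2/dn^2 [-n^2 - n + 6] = -2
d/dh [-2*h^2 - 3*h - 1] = -4*h - 3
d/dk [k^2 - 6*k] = 2*k - 6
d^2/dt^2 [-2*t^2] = -4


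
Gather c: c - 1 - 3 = c - 4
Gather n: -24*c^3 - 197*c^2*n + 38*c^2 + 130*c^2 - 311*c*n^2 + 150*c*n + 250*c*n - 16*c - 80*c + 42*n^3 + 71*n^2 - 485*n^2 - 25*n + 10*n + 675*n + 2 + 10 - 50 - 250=-24*c^3 + 168*c^2 - 96*c + 42*n^3 + n^2*(-311*c - 414) + n*(-197*c^2 + 400*c + 660) - 288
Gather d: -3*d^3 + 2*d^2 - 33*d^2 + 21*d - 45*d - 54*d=-3*d^3 - 31*d^2 - 78*d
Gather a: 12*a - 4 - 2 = 12*a - 6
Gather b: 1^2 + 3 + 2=6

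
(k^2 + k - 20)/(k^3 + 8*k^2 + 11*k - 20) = (k - 4)/(k^2 + 3*k - 4)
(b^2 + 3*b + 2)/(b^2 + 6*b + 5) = (b + 2)/(b + 5)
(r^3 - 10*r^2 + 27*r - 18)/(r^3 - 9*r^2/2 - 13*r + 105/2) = 2*(r^2 - 7*r + 6)/(2*r^2 - 3*r - 35)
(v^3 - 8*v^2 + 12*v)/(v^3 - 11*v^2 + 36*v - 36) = v/(v - 3)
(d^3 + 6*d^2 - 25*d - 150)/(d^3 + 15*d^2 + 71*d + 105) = (d^2 + d - 30)/(d^2 + 10*d + 21)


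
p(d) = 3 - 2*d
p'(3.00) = -2.00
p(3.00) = -3.00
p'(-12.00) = -2.00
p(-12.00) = 27.00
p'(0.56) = -2.00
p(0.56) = 1.88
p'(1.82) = -2.00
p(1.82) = -0.64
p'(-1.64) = -2.00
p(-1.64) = 6.28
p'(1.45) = -2.00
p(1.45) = 0.10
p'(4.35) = -2.00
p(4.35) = -5.70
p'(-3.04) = -2.00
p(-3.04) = 9.08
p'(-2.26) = -2.00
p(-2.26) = 7.52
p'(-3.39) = -2.00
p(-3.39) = 9.78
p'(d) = -2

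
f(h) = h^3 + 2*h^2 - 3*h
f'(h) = 3*h^2 + 4*h - 3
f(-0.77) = 3.04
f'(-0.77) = -4.30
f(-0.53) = 2.00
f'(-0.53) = -4.28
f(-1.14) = 4.54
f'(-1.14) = -3.66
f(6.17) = 292.51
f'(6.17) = 135.89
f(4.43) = 112.90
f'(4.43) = 73.59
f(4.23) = 98.78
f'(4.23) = 67.60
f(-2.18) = 5.68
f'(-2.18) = 2.54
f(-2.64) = 3.46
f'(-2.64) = 7.35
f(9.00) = 864.00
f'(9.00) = 276.00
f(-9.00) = -540.00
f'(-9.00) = 204.00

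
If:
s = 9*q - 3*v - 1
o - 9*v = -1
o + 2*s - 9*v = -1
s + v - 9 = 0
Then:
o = 80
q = 28/9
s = 0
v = 9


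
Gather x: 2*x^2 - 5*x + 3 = 2*x^2 - 5*x + 3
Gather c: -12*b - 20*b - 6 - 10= -32*b - 16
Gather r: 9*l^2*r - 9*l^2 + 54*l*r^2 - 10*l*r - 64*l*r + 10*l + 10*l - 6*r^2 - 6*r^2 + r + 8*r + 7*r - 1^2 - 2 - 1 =-9*l^2 + 20*l + r^2*(54*l - 12) + r*(9*l^2 - 74*l + 16) - 4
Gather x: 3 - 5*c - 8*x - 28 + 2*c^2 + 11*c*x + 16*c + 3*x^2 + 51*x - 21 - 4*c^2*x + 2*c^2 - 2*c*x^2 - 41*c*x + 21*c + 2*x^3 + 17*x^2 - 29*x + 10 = 4*c^2 + 32*c + 2*x^3 + x^2*(20 - 2*c) + x*(-4*c^2 - 30*c + 14) - 36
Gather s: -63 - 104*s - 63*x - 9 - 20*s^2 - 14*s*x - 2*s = -20*s^2 + s*(-14*x - 106) - 63*x - 72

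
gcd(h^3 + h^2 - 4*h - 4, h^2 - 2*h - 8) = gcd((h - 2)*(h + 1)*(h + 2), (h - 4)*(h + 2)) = h + 2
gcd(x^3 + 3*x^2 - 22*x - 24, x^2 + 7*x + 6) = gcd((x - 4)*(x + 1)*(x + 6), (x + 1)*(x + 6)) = x^2 + 7*x + 6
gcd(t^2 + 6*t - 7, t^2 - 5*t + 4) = t - 1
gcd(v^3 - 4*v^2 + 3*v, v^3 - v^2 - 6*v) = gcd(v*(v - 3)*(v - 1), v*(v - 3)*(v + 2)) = v^2 - 3*v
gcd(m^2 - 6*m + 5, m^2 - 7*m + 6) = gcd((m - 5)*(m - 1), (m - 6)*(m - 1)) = m - 1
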